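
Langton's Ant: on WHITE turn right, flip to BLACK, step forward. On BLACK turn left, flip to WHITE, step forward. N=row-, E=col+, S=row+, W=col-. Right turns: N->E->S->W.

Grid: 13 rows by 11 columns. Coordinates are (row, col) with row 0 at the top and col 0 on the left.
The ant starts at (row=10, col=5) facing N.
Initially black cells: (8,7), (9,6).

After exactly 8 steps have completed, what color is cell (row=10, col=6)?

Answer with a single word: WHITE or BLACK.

Step 1: on WHITE (10,5): turn R to E, flip to black, move to (10,6). |black|=3
Step 2: on WHITE (10,6): turn R to S, flip to black, move to (11,6). |black|=4
Step 3: on WHITE (11,6): turn R to W, flip to black, move to (11,5). |black|=5
Step 4: on WHITE (11,5): turn R to N, flip to black, move to (10,5). |black|=6
Step 5: on BLACK (10,5): turn L to W, flip to white, move to (10,4). |black|=5
Step 6: on WHITE (10,4): turn R to N, flip to black, move to (9,4). |black|=6
Step 7: on WHITE (9,4): turn R to E, flip to black, move to (9,5). |black|=7
Step 8: on WHITE (9,5): turn R to S, flip to black, move to (10,5). |black|=8

Answer: BLACK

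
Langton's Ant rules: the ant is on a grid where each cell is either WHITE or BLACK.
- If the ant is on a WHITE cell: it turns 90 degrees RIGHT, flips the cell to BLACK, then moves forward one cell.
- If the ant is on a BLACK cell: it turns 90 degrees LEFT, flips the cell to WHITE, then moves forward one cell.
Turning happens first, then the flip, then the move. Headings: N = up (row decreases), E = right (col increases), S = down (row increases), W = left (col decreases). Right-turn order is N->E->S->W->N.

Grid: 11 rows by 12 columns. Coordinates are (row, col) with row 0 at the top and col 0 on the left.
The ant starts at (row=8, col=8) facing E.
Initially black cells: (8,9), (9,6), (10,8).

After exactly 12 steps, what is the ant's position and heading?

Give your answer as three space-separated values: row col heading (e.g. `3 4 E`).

Answer: 8 10 E

Derivation:
Step 1: on WHITE (8,8): turn R to S, flip to black, move to (9,8). |black|=4
Step 2: on WHITE (9,8): turn R to W, flip to black, move to (9,7). |black|=5
Step 3: on WHITE (9,7): turn R to N, flip to black, move to (8,7). |black|=6
Step 4: on WHITE (8,7): turn R to E, flip to black, move to (8,8). |black|=7
Step 5: on BLACK (8,8): turn L to N, flip to white, move to (7,8). |black|=6
Step 6: on WHITE (7,8): turn R to E, flip to black, move to (7,9). |black|=7
Step 7: on WHITE (7,9): turn R to S, flip to black, move to (8,9). |black|=8
Step 8: on BLACK (8,9): turn L to E, flip to white, move to (8,10). |black|=7
Step 9: on WHITE (8,10): turn R to S, flip to black, move to (9,10). |black|=8
Step 10: on WHITE (9,10): turn R to W, flip to black, move to (9,9). |black|=9
Step 11: on WHITE (9,9): turn R to N, flip to black, move to (8,9). |black|=10
Step 12: on WHITE (8,9): turn R to E, flip to black, move to (8,10). |black|=11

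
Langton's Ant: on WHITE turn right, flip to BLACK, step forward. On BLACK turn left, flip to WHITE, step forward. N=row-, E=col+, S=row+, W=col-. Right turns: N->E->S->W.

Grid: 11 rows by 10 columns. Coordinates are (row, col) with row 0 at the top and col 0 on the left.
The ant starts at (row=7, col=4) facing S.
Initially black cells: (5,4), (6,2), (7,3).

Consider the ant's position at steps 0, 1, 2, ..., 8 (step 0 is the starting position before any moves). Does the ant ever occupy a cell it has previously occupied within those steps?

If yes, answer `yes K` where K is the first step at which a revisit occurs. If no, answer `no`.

Step 1: on WHITE (7,4): turn R to W, flip to black, move to (7,3). |black|=4 — new cell
Step 2: on BLACK (7,3): turn L to S, flip to white, move to (8,3). |black|=3 — new cell
Step 3: on WHITE (8,3): turn R to W, flip to black, move to (8,2). |black|=4 — new cell
Step 4: on WHITE (8,2): turn R to N, flip to black, move to (7,2). |black|=5 — new cell
Step 5: on WHITE (7,2): turn R to E, flip to black, move to (7,3). |black|=6 — REVISIT

Answer: yes 5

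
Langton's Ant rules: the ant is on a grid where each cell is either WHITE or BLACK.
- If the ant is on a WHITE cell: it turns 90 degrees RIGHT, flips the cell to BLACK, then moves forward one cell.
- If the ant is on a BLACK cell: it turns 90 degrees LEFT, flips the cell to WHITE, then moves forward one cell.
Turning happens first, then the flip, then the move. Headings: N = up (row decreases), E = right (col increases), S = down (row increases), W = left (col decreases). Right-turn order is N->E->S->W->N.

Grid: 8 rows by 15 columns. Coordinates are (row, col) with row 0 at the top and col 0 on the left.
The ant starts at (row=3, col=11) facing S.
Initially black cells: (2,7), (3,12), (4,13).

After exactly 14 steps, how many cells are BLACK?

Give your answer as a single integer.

Step 1: on WHITE (3,11): turn R to W, flip to black, move to (3,10). |black|=4
Step 2: on WHITE (3,10): turn R to N, flip to black, move to (2,10). |black|=5
Step 3: on WHITE (2,10): turn R to E, flip to black, move to (2,11). |black|=6
Step 4: on WHITE (2,11): turn R to S, flip to black, move to (3,11). |black|=7
Step 5: on BLACK (3,11): turn L to E, flip to white, move to (3,12). |black|=6
Step 6: on BLACK (3,12): turn L to N, flip to white, move to (2,12). |black|=5
Step 7: on WHITE (2,12): turn R to E, flip to black, move to (2,13). |black|=6
Step 8: on WHITE (2,13): turn R to S, flip to black, move to (3,13). |black|=7
Step 9: on WHITE (3,13): turn R to W, flip to black, move to (3,12). |black|=8
Step 10: on WHITE (3,12): turn R to N, flip to black, move to (2,12). |black|=9
Step 11: on BLACK (2,12): turn L to W, flip to white, move to (2,11). |black|=8
Step 12: on BLACK (2,11): turn L to S, flip to white, move to (3,11). |black|=7
Step 13: on WHITE (3,11): turn R to W, flip to black, move to (3,10). |black|=8
Step 14: on BLACK (3,10): turn L to S, flip to white, move to (4,10). |black|=7

Answer: 7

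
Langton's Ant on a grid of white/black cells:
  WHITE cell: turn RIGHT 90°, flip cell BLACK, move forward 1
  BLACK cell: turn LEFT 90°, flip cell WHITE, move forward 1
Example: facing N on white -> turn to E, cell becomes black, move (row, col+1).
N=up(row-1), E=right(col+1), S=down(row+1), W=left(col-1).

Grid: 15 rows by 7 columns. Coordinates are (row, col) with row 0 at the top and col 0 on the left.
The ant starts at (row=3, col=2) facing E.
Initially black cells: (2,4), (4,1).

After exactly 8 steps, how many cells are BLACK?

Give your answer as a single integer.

Step 1: on WHITE (3,2): turn R to S, flip to black, move to (4,2). |black|=3
Step 2: on WHITE (4,2): turn R to W, flip to black, move to (4,1). |black|=4
Step 3: on BLACK (4,1): turn L to S, flip to white, move to (5,1). |black|=3
Step 4: on WHITE (5,1): turn R to W, flip to black, move to (5,0). |black|=4
Step 5: on WHITE (5,0): turn R to N, flip to black, move to (4,0). |black|=5
Step 6: on WHITE (4,0): turn R to E, flip to black, move to (4,1). |black|=6
Step 7: on WHITE (4,1): turn R to S, flip to black, move to (5,1). |black|=7
Step 8: on BLACK (5,1): turn L to E, flip to white, move to (5,2). |black|=6

Answer: 6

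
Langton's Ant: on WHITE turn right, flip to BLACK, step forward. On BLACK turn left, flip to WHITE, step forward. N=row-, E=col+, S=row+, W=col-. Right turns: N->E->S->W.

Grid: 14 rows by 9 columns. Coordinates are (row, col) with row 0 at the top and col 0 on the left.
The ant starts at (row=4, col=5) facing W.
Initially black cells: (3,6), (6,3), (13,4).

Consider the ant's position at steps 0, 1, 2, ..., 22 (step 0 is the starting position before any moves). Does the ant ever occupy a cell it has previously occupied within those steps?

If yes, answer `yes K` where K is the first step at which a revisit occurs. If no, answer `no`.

Answer: yes 6

Derivation:
Step 1: on WHITE (4,5): turn R to N, flip to black, move to (3,5). |black|=4 — new cell
Step 2: on WHITE (3,5): turn R to E, flip to black, move to (3,6). |black|=5 — new cell
Step 3: on BLACK (3,6): turn L to N, flip to white, move to (2,6). |black|=4 — new cell
Step 4: on WHITE (2,6): turn R to E, flip to black, move to (2,7). |black|=5 — new cell
Step 5: on WHITE (2,7): turn R to S, flip to black, move to (3,7). |black|=6 — new cell
Step 6: on WHITE (3,7): turn R to W, flip to black, move to (3,6). |black|=7 — REVISIT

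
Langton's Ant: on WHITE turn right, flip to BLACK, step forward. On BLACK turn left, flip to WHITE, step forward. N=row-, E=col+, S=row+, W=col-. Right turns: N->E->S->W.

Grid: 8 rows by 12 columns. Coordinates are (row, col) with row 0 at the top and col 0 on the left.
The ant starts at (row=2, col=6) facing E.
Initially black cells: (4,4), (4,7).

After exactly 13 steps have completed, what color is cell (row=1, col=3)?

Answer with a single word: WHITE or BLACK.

Step 1: on WHITE (2,6): turn R to S, flip to black, move to (3,6). |black|=3
Step 2: on WHITE (3,6): turn R to W, flip to black, move to (3,5). |black|=4
Step 3: on WHITE (3,5): turn R to N, flip to black, move to (2,5). |black|=5
Step 4: on WHITE (2,5): turn R to E, flip to black, move to (2,6). |black|=6
Step 5: on BLACK (2,6): turn L to N, flip to white, move to (1,6). |black|=5
Step 6: on WHITE (1,6): turn R to E, flip to black, move to (1,7). |black|=6
Step 7: on WHITE (1,7): turn R to S, flip to black, move to (2,7). |black|=7
Step 8: on WHITE (2,7): turn R to W, flip to black, move to (2,6). |black|=8
Step 9: on WHITE (2,6): turn R to N, flip to black, move to (1,6). |black|=9
Step 10: on BLACK (1,6): turn L to W, flip to white, move to (1,5). |black|=8
Step 11: on WHITE (1,5): turn R to N, flip to black, move to (0,5). |black|=9
Step 12: on WHITE (0,5): turn R to E, flip to black, move to (0,6). |black|=10
Step 13: on WHITE (0,6): turn R to S, flip to black, move to (1,6). |black|=11

Answer: WHITE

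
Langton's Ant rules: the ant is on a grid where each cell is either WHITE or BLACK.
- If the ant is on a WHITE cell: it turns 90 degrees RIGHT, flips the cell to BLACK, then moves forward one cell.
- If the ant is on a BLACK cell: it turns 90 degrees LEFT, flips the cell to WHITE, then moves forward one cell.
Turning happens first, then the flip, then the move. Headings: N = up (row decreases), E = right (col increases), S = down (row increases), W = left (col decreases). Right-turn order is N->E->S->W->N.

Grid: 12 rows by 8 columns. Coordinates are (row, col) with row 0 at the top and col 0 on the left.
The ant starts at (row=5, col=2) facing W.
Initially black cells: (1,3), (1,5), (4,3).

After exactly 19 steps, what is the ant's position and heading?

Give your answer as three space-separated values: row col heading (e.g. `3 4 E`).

Step 1: on WHITE (5,2): turn R to N, flip to black, move to (4,2). |black|=4
Step 2: on WHITE (4,2): turn R to E, flip to black, move to (4,3). |black|=5
Step 3: on BLACK (4,3): turn L to N, flip to white, move to (3,3). |black|=4
Step 4: on WHITE (3,3): turn R to E, flip to black, move to (3,4). |black|=5
Step 5: on WHITE (3,4): turn R to S, flip to black, move to (4,4). |black|=6
Step 6: on WHITE (4,4): turn R to W, flip to black, move to (4,3). |black|=7
Step 7: on WHITE (4,3): turn R to N, flip to black, move to (3,3). |black|=8
Step 8: on BLACK (3,3): turn L to W, flip to white, move to (3,2). |black|=7
Step 9: on WHITE (3,2): turn R to N, flip to black, move to (2,2). |black|=8
Step 10: on WHITE (2,2): turn R to E, flip to black, move to (2,3). |black|=9
Step 11: on WHITE (2,3): turn R to S, flip to black, move to (3,3). |black|=10
Step 12: on WHITE (3,3): turn R to W, flip to black, move to (3,2). |black|=11
Step 13: on BLACK (3,2): turn L to S, flip to white, move to (4,2). |black|=10
Step 14: on BLACK (4,2): turn L to E, flip to white, move to (4,3). |black|=9
Step 15: on BLACK (4,3): turn L to N, flip to white, move to (3,3). |black|=8
Step 16: on BLACK (3,3): turn L to W, flip to white, move to (3,2). |black|=7
Step 17: on WHITE (3,2): turn R to N, flip to black, move to (2,2). |black|=8
Step 18: on BLACK (2,2): turn L to W, flip to white, move to (2,1). |black|=7
Step 19: on WHITE (2,1): turn R to N, flip to black, move to (1,1). |black|=8

Answer: 1 1 N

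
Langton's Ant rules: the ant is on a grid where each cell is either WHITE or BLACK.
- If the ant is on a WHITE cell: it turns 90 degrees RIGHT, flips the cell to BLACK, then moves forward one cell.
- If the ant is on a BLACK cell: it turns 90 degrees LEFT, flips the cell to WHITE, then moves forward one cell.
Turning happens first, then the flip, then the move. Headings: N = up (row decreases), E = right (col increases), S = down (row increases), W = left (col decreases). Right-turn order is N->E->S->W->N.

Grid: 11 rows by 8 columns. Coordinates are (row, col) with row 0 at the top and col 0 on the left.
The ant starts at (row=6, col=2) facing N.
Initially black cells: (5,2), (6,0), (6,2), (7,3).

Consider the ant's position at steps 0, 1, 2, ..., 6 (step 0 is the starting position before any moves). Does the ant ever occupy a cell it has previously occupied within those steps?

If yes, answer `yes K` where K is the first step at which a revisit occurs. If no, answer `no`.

Answer: no

Derivation:
Step 1: on BLACK (6,2): turn L to W, flip to white, move to (6,1). |black|=3 — new cell
Step 2: on WHITE (6,1): turn R to N, flip to black, move to (5,1). |black|=4 — new cell
Step 3: on WHITE (5,1): turn R to E, flip to black, move to (5,2). |black|=5 — new cell
Step 4: on BLACK (5,2): turn L to N, flip to white, move to (4,2). |black|=4 — new cell
Step 5: on WHITE (4,2): turn R to E, flip to black, move to (4,3). |black|=5 — new cell
Step 6: on WHITE (4,3): turn R to S, flip to black, move to (5,3). |black|=6 — new cell
No revisit within 6 steps.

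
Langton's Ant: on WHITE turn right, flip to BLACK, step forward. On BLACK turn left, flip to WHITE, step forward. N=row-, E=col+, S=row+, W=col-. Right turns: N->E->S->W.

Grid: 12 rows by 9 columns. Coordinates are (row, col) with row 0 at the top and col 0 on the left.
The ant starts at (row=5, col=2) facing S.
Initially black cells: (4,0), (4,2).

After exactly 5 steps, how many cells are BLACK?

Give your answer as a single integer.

Answer: 5

Derivation:
Step 1: on WHITE (5,2): turn R to W, flip to black, move to (5,1). |black|=3
Step 2: on WHITE (5,1): turn R to N, flip to black, move to (4,1). |black|=4
Step 3: on WHITE (4,1): turn R to E, flip to black, move to (4,2). |black|=5
Step 4: on BLACK (4,2): turn L to N, flip to white, move to (3,2). |black|=4
Step 5: on WHITE (3,2): turn R to E, flip to black, move to (3,3). |black|=5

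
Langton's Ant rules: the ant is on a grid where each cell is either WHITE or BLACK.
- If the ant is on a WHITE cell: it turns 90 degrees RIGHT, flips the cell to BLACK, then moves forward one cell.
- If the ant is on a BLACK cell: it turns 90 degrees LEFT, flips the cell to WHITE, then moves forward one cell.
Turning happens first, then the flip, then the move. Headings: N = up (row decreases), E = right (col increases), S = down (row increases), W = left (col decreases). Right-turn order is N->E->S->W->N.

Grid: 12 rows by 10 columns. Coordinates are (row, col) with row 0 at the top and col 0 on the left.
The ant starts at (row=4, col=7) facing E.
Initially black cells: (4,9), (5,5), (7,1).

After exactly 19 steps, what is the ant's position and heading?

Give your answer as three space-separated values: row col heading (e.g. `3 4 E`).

Answer: 2 6 N

Derivation:
Step 1: on WHITE (4,7): turn R to S, flip to black, move to (5,7). |black|=4
Step 2: on WHITE (5,7): turn R to W, flip to black, move to (5,6). |black|=5
Step 3: on WHITE (5,6): turn R to N, flip to black, move to (4,6). |black|=6
Step 4: on WHITE (4,6): turn R to E, flip to black, move to (4,7). |black|=7
Step 5: on BLACK (4,7): turn L to N, flip to white, move to (3,7). |black|=6
Step 6: on WHITE (3,7): turn R to E, flip to black, move to (3,8). |black|=7
Step 7: on WHITE (3,8): turn R to S, flip to black, move to (4,8). |black|=8
Step 8: on WHITE (4,8): turn R to W, flip to black, move to (4,7). |black|=9
Step 9: on WHITE (4,7): turn R to N, flip to black, move to (3,7). |black|=10
Step 10: on BLACK (3,7): turn L to W, flip to white, move to (3,6). |black|=9
Step 11: on WHITE (3,6): turn R to N, flip to black, move to (2,6). |black|=10
Step 12: on WHITE (2,6): turn R to E, flip to black, move to (2,7). |black|=11
Step 13: on WHITE (2,7): turn R to S, flip to black, move to (3,7). |black|=12
Step 14: on WHITE (3,7): turn R to W, flip to black, move to (3,6). |black|=13
Step 15: on BLACK (3,6): turn L to S, flip to white, move to (4,6). |black|=12
Step 16: on BLACK (4,6): turn L to E, flip to white, move to (4,7). |black|=11
Step 17: on BLACK (4,7): turn L to N, flip to white, move to (3,7). |black|=10
Step 18: on BLACK (3,7): turn L to W, flip to white, move to (3,6). |black|=9
Step 19: on WHITE (3,6): turn R to N, flip to black, move to (2,6). |black|=10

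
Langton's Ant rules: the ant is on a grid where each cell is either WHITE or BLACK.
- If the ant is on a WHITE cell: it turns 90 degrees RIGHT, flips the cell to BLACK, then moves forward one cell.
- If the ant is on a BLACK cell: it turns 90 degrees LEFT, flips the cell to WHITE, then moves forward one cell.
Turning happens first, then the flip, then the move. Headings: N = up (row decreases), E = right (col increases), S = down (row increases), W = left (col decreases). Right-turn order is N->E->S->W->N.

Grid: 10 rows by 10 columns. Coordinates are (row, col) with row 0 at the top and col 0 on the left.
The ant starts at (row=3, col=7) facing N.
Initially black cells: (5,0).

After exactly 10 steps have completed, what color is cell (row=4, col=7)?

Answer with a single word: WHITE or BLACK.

Step 1: on WHITE (3,7): turn R to E, flip to black, move to (3,8). |black|=2
Step 2: on WHITE (3,8): turn R to S, flip to black, move to (4,8). |black|=3
Step 3: on WHITE (4,8): turn R to W, flip to black, move to (4,7). |black|=4
Step 4: on WHITE (4,7): turn R to N, flip to black, move to (3,7). |black|=5
Step 5: on BLACK (3,7): turn L to W, flip to white, move to (3,6). |black|=4
Step 6: on WHITE (3,6): turn R to N, flip to black, move to (2,6). |black|=5
Step 7: on WHITE (2,6): turn R to E, flip to black, move to (2,7). |black|=6
Step 8: on WHITE (2,7): turn R to S, flip to black, move to (3,7). |black|=7
Step 9: on WHITE (3,7): turn R to W, flip to black, move to (3,6). |black|=8
Step 10: on BLACK (3,6): turn L to S, flip to white, move to (4,6). |black|=7

Answer: BLACK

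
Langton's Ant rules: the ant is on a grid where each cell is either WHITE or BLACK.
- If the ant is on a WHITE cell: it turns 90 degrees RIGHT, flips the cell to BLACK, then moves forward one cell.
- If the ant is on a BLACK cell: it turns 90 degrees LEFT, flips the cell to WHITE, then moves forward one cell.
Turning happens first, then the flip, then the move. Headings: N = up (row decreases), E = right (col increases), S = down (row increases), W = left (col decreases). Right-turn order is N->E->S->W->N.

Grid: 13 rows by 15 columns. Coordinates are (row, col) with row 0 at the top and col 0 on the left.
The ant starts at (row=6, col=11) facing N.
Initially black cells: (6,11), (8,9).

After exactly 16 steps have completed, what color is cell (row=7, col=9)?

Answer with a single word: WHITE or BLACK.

Step 1: on BLACK (6,11): turn L to W, flip to white, move to (6,10). |black|=1
Step 2: on WHITE (6,10): turn R to N, flip to black, move to (5,10). |black|=2
Step 3: on WHITE (5,10): turn R to E, flip to black, move to (5,11). |black|=3
Step 4: on WHITE (5,11): turn R to S, flip to black, move to (6,11). |black|=4
Step 5: on WHITE (6,11): turn R to W, flip to black, move to (6,10). |black|=5
Step 6: on BLACK (6,10): turn L to S, flip to white, move to (7,10). |black|=4
Step 7: on WHITE (7,10): turn R to W, flip to black, move to (7,9). |black|=5
Step 8: on WHITE (7,9): turn R to N, flip to black, move to (6,9). |black|=6
Step 9: on WHITE (6,9): turn R to E, flip to black, move to (6,10). |black|=7
Step 10: on WHITE (6,10): turn R to S, flip to black, move to (7,10). |black|=8
Step 11: on BLACK (7,10): turn L to E, flip to white, move to (7,11). |black|=7
Step 12: on WHITE (7,11): turn R to S, flip to black, move to (8,11). |black|=8
Step 13: on WHITE (8,11): turn R to W, flip to black, move to (8,10). |black|=9
Step 14: on WHITE (8,10): turn R to N, flip to black, move to (7,10). |black|=10
Step 15: on WHITE (7,10): turn R to E, flip to black, move to (7,11). |black|=11
Step 16: on BLACK (7,11): turn L to N, flip to white, move to (6,11). |black|=10

Answer: BLACK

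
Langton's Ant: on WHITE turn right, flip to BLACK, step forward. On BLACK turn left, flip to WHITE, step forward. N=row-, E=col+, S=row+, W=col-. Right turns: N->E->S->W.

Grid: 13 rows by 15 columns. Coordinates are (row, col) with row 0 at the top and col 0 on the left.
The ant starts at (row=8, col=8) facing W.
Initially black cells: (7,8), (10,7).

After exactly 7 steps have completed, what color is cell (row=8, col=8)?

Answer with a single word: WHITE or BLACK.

Answer: BLACK

Derivation:
Step 1: on WHITE (8,8): turn R to N, flip to black, move to (7,8). |black|=3
Step 2: on BLACK (7,8): turn L to W, flip to white, move to (7,7). |black|=2
Step 3: on WHITE (7,7): turn R to N, flip to black, move to (6,7). |black|=3
Step 4: on WHITE (6,7): turn R to E, flip to black, move to (6,8). |black|=4
Step 5: on WHITE (6,8): turn R to S, flip to black, move to (7,8). |black|=5
Step 6: on WHITE (7,8): turn R to W, flip to black, move to (7,7). |black|=6
Step 7: on BLACK (7,7): turn L to S, flip to white, move to (8,7). |black|=5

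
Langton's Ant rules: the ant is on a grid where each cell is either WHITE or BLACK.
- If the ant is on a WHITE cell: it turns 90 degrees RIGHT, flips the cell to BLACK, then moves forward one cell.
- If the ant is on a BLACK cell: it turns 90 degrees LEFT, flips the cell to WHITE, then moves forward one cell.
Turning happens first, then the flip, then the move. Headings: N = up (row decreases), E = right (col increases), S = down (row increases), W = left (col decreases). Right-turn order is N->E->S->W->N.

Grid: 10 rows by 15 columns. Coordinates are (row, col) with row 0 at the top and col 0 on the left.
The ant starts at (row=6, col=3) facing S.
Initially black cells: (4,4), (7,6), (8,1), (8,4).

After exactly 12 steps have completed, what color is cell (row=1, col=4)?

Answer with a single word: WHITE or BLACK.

Step 1: on WHITE (6,3): turn R to W, flip to black, move to (6,2). |black|=5
Step 2: on WHITE (6,2): turn R to N, flip to black, move to (5,2). |black|=6
Step 3: on WHITE (5,2): turn R to E, flip to black, move to (5,3). |black|=7
Step 4: on WHITE (5,3): turn R to S, flip to black, move to (6,3). |black|=8
Step 5: on BLACK (6,3): turn L to E, flip to white, move to (6,4). |black|=7
Step 6: on WHITE (6,4): turn R to S, flip to black, move to (7,4). |black|=8
Step 7: on WHITE (7,4): turn R to W, flip to black, move to (7,3). |black|=9
Step 8: on WHITE (7,3): turn R to N, flip to black, move to (6,3). |black|=10
Step 9: on WHITE (6,3): turn R to E, flip to black, move to (6,4). |black|=11
Step 10: on BLACK (6,4): turn L to N, flip to white, move to (5,4). |black|=10
Step 11: on WHITE (5,4): turn R to E, flip to black, move to (5,5). |black|=11
Step 12: on WHITE (5,5): turn R to S, flip to black, move to (6,5). |black|=12

Answer: WHITE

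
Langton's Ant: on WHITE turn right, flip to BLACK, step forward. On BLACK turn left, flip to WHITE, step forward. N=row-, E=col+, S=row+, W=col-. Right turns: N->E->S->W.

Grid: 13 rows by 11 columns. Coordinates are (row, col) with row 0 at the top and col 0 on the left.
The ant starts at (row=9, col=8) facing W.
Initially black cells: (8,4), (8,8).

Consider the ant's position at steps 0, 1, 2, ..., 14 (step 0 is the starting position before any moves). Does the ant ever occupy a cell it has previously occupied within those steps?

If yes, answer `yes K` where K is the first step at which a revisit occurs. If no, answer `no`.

Answer: yes 5

Derivation:
Step 1: on WHITE (9,8): turn R to N, flip to black, move to (8,8). |black|=3 — new cell
Step 2: on BLACK (8,8): turn L to W, flip to white, move to (8,7). |black|=2 — new cell
Step 3: on WHITE (8,7): turn R to N, flip to black, move to (7,7). |black|=3 — new cell
Step 4: on WHITE (7,7): turn R to E, flip to black, move to (7,8). |black|=4 — new cell
Step 5: on WHITE (7,8): turn R to S, flip to black, move to (8,8). |black|=5 — REVISIT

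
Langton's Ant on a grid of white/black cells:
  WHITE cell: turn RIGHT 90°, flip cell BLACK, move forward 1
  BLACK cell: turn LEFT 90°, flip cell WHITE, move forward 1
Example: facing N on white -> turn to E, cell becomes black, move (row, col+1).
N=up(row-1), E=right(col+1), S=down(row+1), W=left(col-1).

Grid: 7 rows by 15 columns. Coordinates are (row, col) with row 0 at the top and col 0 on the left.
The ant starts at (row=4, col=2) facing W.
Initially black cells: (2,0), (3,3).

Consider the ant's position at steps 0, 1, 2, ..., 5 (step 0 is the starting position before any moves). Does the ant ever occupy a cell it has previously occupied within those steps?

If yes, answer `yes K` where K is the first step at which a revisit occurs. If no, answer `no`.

Step 1: on WHITE (4,2): turn R to N, flip to black, move to (3,2). |black|=3 — new cell
Step 2: on WHITE (3,2): turn R to E, flip to black, move to (3,3). |black|=4 — new cell
Step 3: on BLACK (3,3): turn L to N, flip to white, move to (2,3). |black|=3 — new cell
Step 4: on WHITE (2,3): turn R to E, flip to black, move to (2,4). |black|=4 — new cell
Step 5: on WHITE (2,4): turn R to S, flip to black, move to (3,4). |black|=5 — new cell
No revisit within 5 steps.

Answer: no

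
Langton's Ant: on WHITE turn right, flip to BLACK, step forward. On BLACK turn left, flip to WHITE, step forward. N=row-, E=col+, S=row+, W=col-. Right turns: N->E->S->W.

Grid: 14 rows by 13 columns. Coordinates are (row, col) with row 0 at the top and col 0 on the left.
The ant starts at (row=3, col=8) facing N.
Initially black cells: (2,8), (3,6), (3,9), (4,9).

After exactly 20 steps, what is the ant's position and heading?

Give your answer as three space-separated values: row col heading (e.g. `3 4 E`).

Step 1: on WHITE (3,8): turn R to E, flip to black, move to (3,9). |black|=5
Step 2: on BLACK (3,9): turn L to N, flip to white, move to (2,9). |black|=4
Step 3: on WHITE (2,9): turn R to E, flip to black, move to (2,10). |black|=5
Step 4: on WHITE (2,10): turn R to S, flip to black, move to (3,10). |black|=6
Step 5: on WHITE (3,10): turn R to W, flip to black, move to (3,9). |black|=7
Step 6: on WHITE (3,9): turn R to N, flip to black, move to (2,9). |black|=8
Step 7: on BLACK (2,9): turn L to W, flip to white, move to (2,8). |black|=7
Step 8: on BLACK (2,8): turn L to S, flip to white, move to (3,8). |black|=6
Step 9: on BLACK (3,8): turn L to E, flip to white, move to (3,9). |black|=5
Step 10: on BLACK (3,9): turn L to N, flip to white, move to (2,9). |black|=4
Step 11: on WHITE (2,9): turn R to E, flip to black, move to (2,10). |black|=5
Step 12: on BLACK (2,10): turn L to N, flip to white, move to (1,10). |black|=4
Step 13: on WHITE (1,10): turn R to E, flip to black, move to (1,11). |black|=5
Step 14: on WHITE (1,11): turn R to S, flip to black, move to (2,11). |black|=6
Step 15: on WHITE (2,11): turn R to W, flip to black, move to (2,10). |black|=7
Step 16: on WHITE (2,10): turn R to N, flip to black, move to (1,10). |black|=8
Step 17: on BLACK (1,10): turn L to W, flip to white, move to (1,9). |black|=7
Step 18: on WHITE (1,9): turn R to N, flip to black, move to (0,9). |black|=8
Step 19: on WHITE (0,9): turn R to E, flip to black, move to (0,10). |black|=9
Step 20: on WHITE (0,10): turn R to S, flip to black, move to (1,10). |black|=10

Answer: 1 10 S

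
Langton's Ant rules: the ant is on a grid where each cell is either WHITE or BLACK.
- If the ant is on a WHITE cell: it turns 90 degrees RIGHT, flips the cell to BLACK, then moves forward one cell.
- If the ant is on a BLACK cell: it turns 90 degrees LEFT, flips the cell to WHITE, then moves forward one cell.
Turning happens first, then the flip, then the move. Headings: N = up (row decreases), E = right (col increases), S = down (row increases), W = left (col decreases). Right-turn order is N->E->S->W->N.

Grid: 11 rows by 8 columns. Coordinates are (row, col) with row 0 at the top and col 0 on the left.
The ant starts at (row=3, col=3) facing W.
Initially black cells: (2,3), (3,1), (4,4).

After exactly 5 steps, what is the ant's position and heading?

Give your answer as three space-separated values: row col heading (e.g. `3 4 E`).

Answer: 2 3 S

Derivation:
Step 1: on WHITE (3,3): turn R to N, flip to black, move to (2,3). |black|=4
Step 2: on BLACK (2,3): turn L to W, flip to white, move to (2,2). |black|=3
Step 3: on WHITE (2,2): turn R to N, flip to black, move to (1,2). |black|=4
Step 4: on WHITE (1,2): turn R to E, flip to black, move to (1,3). |black|=5
Step 5: on WHITE (1,3): turn R to S, flip to black, move to (2,3). |black|=6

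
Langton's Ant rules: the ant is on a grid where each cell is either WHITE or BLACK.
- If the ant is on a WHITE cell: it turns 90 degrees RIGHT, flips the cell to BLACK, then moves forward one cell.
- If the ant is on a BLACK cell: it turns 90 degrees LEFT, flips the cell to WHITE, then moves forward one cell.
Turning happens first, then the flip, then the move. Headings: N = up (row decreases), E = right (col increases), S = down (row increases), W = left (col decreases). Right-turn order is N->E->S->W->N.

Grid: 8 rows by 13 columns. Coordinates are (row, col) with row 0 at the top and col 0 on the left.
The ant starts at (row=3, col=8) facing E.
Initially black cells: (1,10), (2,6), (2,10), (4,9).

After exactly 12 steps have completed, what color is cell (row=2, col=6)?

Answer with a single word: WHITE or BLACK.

Answer: BLACK

Derivation:
Step 1: on WHITE (3,8): turn R to S, flip to black, move to (4,8). |black|=5
Step 2: on WHITE (4,8): turn R to W, flip to black, move to (4,7). |black|=6
Step 3: on WHITE (4,7): turn R to N, flip to black, move to (3,7). |black|=7
Step 4: on WHITE (3,7): turn R to E, flip to black, move to (3,8). |black|=8
Step 5: on BLACK (3,8): turn L to N, flip to white, move to (2,8). |black|=7
Step 6: on WHITE (2,8): turn R to E, flip to black, move to (2,9). |black|=8
Step 7: on WHITE (2,9): turn R to S, flip to black, move to (3,9). |black|=9
Step 8: on WHITE (3,9): turn R to W, flip to black, move to (3,8). |black|=10
Step 9: on WHITE (3,8): turn R to N, flip to black, move to (2,8). |black|=11
Step 10: on BLACK (2,8): turn L to W, flip to white, move to (2,7). |black|=10
Step 11: on WHITE (2,7): turn R to N, flip to black, move to (1,7). |black|=11
Step 12: on WHITE (1,7): turn R to E, flip to black, move to (1,8). |black|=12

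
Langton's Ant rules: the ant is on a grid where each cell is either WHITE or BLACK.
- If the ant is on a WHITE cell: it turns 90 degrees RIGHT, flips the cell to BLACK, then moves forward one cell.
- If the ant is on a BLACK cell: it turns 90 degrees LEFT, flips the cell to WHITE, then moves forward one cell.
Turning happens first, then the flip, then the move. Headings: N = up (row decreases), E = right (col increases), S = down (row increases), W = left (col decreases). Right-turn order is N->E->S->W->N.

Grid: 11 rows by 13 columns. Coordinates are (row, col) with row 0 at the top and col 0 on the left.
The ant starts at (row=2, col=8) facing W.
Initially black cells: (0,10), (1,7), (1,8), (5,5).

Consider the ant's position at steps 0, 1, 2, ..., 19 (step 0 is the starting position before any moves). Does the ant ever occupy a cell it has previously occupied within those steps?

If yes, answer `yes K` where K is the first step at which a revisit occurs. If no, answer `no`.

Answer: yes 6

Derivation:
Step 1: on WHITE (2,8): turn R to N, flip to black, move to (1,8). |black|=5 — new cell
Step 2: on BLACK (1,8): turn L to W, flip to white, move to (1,7). |black|=4 — new cell
Step 3: on BLACK (1,7): turn L to S, flip to white, move to (2,7). |black|=3 — new cell
Step 4: on WHITE (2,7): turn R to W, flip to black, move to (2,6). |black|=4 — new cell
Step 5: on WHITE (2,6): turn R to N, flip to black, move to (1,6). |black|=5 — new cell
Step 6: on WHITE (1,6): turn R to E, flip to black, move to (1,7). |black|=6 — REVISIT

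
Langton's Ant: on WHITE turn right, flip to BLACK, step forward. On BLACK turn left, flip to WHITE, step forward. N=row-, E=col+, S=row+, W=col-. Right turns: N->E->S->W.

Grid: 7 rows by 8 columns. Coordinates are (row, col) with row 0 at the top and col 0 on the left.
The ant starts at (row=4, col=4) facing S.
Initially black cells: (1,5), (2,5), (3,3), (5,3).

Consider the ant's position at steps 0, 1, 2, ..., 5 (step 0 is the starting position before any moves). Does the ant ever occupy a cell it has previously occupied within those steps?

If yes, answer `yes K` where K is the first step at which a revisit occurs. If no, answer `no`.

Answer: no

Derivation:
Step 1: on WHITE (4,4): turn R to W, flip to black, move to (4,3). |black|=5 — new cell
Step 2: on WHITE (4,3): turn R to N, flip to black, move to (3,3). |black|=6 — new cell
Step 3: on BLACK (3,3): turn L to W, flip to white, move to (3,2). |black|=5 — new cell
Step 4: on WHITE (3,2): turn R to N, flip to black, move to (2,2). |black|=6 — new cell
Step 5: on WHITE (2,2): turn R to E, flip to black, move to (2,3). |black|=7 — new cell
No revisit within 5 steps.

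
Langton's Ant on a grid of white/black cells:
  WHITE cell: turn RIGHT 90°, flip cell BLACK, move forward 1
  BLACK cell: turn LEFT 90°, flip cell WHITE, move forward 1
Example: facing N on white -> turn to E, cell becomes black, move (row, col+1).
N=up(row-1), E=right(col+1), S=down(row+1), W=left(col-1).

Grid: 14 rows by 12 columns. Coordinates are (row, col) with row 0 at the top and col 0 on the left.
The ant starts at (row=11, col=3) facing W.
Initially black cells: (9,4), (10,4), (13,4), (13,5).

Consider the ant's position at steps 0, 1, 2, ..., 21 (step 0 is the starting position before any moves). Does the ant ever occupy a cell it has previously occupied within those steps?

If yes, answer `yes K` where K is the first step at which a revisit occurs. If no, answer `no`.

Step 1: on WHITE (11,3): turn R to N, flip to black, move to (10,3). |black|=5 — new cell
Step 2: on WHITE (10,3): turn R to E, flip to black, move to (10,4). |black|=6 — new cell
Step 3: on BLACK (10,4): turn L to N, flip to white, move to (9,4). |black|=5 — new cell
Step 4: on BLACK (9,4): turn L to W, flip to white, move to (9,3). |black|=4 — new cell
Step 5: on WHITE (9,3): turn R to N, flip to black, move to (8,3). |black|=5 — new cell
Step 6: on WHITE (8,3): turn R to E, flip to black, move to (8,4). |black|=6 — new cell
Step 7: on WHITE (8,4): turn R to S, flip to black, move to (9,4). |black|=7 — REVISIT

Answer: yes 7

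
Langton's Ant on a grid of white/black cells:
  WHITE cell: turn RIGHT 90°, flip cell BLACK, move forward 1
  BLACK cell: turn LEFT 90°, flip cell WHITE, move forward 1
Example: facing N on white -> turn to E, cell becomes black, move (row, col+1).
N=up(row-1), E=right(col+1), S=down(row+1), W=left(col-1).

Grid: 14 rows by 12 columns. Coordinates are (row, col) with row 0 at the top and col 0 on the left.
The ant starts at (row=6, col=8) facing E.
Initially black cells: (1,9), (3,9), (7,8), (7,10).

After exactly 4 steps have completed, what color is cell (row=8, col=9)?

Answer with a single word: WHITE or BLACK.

Answer: BLACK

Derivation:
Step 1: on WHITE (6,8): turn R to S, flip to black, move to (7,8). |black|=5
Step 2: on BLACK (7,8): turn L to E, flip to white, move to (7,9). |black|=4
Step 3: on WHITE (7,9): turn R to S, flip to black, move to (8,9). |black|=5
Step 4: on WHITE (8,9): turn R to W, flip to black, move to (8,8). |black|=6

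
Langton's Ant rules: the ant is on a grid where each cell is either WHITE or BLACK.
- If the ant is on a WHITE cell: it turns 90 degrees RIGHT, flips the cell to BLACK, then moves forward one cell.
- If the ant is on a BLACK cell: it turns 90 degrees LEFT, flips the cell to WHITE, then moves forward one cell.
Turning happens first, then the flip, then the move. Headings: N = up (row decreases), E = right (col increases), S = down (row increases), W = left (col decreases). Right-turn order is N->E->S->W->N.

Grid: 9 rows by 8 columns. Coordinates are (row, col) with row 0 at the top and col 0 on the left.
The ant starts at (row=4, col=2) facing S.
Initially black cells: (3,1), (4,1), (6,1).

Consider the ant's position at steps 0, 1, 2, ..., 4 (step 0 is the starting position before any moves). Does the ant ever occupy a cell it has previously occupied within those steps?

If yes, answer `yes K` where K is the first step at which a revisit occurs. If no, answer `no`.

Step 1: on WHITE (4,2): turn R to W, flip to black, move to (4,1). |black|=4 — new cell
Step 2: on BLACK (4,1): turn L to S, flip to white, move to (5,1). |black|=3 — new cell
Step 3: on WHITE (5,1): turn R to W, flip to black, move to (5,0). |black|=4 — new cell
Step 4: on WHITE (5,0): turn R to N, flip to black, move to (4,0). |black|=5 — new cell
No revisit within 4 steps.

Answer: no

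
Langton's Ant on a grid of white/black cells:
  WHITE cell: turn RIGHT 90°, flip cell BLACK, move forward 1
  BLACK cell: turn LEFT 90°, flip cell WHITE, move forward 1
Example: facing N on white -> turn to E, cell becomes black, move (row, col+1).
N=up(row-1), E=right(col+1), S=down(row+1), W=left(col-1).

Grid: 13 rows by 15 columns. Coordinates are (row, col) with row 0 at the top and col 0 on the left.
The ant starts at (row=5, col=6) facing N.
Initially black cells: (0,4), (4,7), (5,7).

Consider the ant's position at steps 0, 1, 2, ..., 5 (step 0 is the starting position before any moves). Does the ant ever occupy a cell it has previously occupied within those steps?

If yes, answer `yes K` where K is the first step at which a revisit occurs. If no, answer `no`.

Step 1: on WHITE (5,6): turn R to E, flip to black, move to (5,7). |black|=4 — new cell
Step 2: on BLACK (5,7): turn L to N, flip to white, move to (4,7). |black|=3 — new cell
Step 3: on BLACK (4,7): turn L to W, flip to white, move to (4,6). |black|=2 — new cell
Step 4: on WHITE (4,6): turn R to N, flip to black, move to (3,6). |black|=3 — new cell
Step 5: on WHITE (3,6): turn R to E, flip to black, move to (3,7). |black|=4 — new cell
No revisit within 5 steps.

Answer: no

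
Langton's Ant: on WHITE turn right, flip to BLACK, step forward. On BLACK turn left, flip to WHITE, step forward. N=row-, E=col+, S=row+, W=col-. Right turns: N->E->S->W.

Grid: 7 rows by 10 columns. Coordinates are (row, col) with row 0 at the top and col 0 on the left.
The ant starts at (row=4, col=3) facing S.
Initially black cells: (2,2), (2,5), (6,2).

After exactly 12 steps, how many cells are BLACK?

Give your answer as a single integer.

Answer: 11

Derivation:
Step 1: on WHITE (4,3): turn R to W, flip to black, move to (4,2). |black|=4
Step 2: on WHITE (4,2): turn R to N, flip to black, move to (3,2). |black|=5
Step 3: on WHITE (3,2): turn R to E, flip to black, move to (3,3). |black|=6
Step 4: on WHITE (3,3): turn R to S, flip to black, move to (4,3). |black|=7
Step 5: on BLACK (4,3): turn L to E, flip to white, move to (4,4). |black|=6
Step 6: on WHITE (4,4): turn R to S, flip to black, move to (5,4). |black|=7
Step 7: on WHITE (5,4): turn R to W, flip to black, move to (5,3). |black|=8
Step 8: on WHITE (5,3): turn R to N, flip to black, move to (4,3). |black|=9
Step 9: on WHITE (4,3): turn R to E, flip to black, move to (4,4). |black|=10
Step 10: on BLACK (4,4): turn L to N, flip to white, move to (3,4). |black|=9
Step 11: on WHITE (3,4): turn R to E, flip to black, move to (3,5). |black|=10
Step 12: on WHITE (3,5): turn R to S, flip to black, move to (4,5). |black|=11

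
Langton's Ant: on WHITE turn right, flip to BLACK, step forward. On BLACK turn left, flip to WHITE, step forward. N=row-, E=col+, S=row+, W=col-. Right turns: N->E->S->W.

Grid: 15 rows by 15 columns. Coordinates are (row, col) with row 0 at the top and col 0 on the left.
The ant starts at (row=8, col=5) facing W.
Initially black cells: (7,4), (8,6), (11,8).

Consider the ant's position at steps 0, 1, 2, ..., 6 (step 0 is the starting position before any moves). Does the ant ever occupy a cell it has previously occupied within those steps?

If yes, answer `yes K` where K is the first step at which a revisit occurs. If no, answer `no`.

Step 1: on WHITE (8,5): turn R to N, flip to black, move to (7,5). |black|=4 — new cell
Step 2: on WHITE (7,5): turn R to E, flip to black, move to (7,6). |black|=5 — new cell
Step 3: on WHITE (7,6): turn R to S, flip to black, move to (8,6). |black|=6 — new cell
Step 4: on BLACK (8,6): turn L to E, flip to white, move to (8,7). |black|=5 — new cell
Step 5: on WHITE (8,7): turn R to S, flip to black, move to (9,7). |black|=6 — new cell
Step 6: on WHITE (9,7): turn R to W, flip to black, move to (9,6). |black|=7 — new cell
No revisit within 6 steps.

Answer: no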